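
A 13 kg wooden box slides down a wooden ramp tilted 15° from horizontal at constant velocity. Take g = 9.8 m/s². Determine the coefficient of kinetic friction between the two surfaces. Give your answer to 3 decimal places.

At constant velocity the net force along the incline is zero: mg sin 15° = μ mg cos 15°.
So μ = tan 15° = 0.2588 / 0.9659 = 0.2679.

0.268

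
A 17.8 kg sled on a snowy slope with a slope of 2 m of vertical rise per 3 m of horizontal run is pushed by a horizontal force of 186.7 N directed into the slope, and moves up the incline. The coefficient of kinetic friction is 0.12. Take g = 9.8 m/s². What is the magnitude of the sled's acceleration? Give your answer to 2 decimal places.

The horizontal push has components F cos 33.69° = 186.7 × 0.8321 = 155.353 N up the incline and F sin 33.69° = 186.7 × 0.5547 = 103.562 N pressing into the surface.
The normal force is therefore N = mg cos 33.69° + F sin 33.69° = 145.152 + 103.562 = 248.714 N, and kinetic friction down the slope is μN = 0.12 × 248.714 = 29.846 N.
Along the incline: F cos 33.69° − mg sin 33.69° − μN = ma, so 155.353 − 96.762 − 29.846 = 17.8 a, giving a = 1.6149 m/s².

1.61 m/s²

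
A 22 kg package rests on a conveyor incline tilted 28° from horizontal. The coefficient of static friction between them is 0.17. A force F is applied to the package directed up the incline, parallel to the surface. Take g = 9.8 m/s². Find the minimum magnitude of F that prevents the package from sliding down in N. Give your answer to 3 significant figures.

68.9 N

The normal force is N = mg cos 28° = 190.364 N. With F at its minimum the package is on the verge of sliding down, so static friction is at its maximum μ_s N = 0.17 × 190.364 = 32.362 N and acts up the slope.
Equilibrium along the incline: F + μ_s N = mg sin 28°, so F = 101.218 − 32.362 = 68.856 N.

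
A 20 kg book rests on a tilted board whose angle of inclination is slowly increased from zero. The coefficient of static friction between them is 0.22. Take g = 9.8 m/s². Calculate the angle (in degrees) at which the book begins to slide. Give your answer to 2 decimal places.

12.41°

At the threshold of sliding, static friction is at its maximum μ_s N and exactly balances the weight component along the incline: mg sin θ = μ_s mg cos θ.
Hence tan θ = μ_s = 0.22, so θ = arctan(0.22) = 12.4074°.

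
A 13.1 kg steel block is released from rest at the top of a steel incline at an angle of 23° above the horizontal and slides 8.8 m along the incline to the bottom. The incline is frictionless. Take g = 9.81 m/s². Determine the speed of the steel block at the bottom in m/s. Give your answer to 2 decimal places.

8.21 m/s

The weight component along the incline is mg sin 23° = 50.213 N and the normal force is N = mg cos 23° = 118.295 N.
With no friction, a = g sin 23° = 3.8331 m/s².
Starting from rest over a distance of 8.8 m, v² = 2aL = 2 × 3.8331 × 8.8 = 67.4626, so v = 8.2136 m/s.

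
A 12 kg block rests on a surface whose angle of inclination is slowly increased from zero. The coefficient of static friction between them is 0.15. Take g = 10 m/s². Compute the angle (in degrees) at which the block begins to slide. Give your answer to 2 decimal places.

At the threshold of sliding, static friction is at its maximum μ_s N and exactly balances the weight component along the incline: mg sin θ = μ_s mg cos θ.
Hence tan θ = μ_s = 0.15, so θ = arctan(0.15) = 8.5308°.

8.53°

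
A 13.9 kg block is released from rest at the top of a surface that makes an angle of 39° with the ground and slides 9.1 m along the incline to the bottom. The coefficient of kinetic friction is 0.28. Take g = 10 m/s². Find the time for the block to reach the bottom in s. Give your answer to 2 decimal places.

2.10 s

The weight component along the incline is mg sin 39° = 87.476 N and the normal force is N = mg cos 39° = 108.023 N.
Friction up the slope is f = μN = 0.28 × 108.023 = 30.246 N, so the net downslope force is 87.476 − 30.246 = 57.230 N and a = 57.230 / 13.9 = 4.1173 m/s².
Starting from rest, L = ½at², so t = √(2L/a) = √(2 × 9.1 / 4.1173) = 2.1025 s.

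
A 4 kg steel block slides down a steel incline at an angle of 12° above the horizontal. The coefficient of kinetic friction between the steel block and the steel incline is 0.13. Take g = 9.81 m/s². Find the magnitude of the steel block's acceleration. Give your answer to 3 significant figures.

Resolving the weight along the incline: the component pulling the steel block down the slope is mg sin 12° = 4 × 9.81 × 0.2079 = 8.158 N, and the normal force is N = mg cos 12° = 4 × 9.81 × 0.9781 = 38.381 N.
Kinetic friction acts up the slope with magnitude f = μN = 0.13 × 38.381 = 4.990 N.
Net force along the incline is 8.158 − 4.990 = 3.168 N, so a = 3.168 / 4 = 0.7920 m/s².

0.792 m/s²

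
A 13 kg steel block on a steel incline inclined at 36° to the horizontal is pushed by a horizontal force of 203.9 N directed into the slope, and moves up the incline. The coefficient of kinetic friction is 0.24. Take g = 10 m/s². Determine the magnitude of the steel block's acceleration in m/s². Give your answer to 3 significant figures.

The horizontal push has components F cos 36° = 203.9 × 0.8090 = 164.955 N up the incline and F sin 36° = 203.9 × 0.5878 = 119.852 N pressing into the surface.
The normal force is therefore N = mg cos 36° + F sin 36° = 105.170 + 119.852 = 225.022 N, and kinetic friction down the slope is μN = 0.24 × 225.022 = 54.005 N.
Along the incline: F cos 36° − mg sin 36° − μN = ma, so 164.955 − 76.414 − 54.005 = 13 a, giving a = 2.6566 m/s².

2.66 m/s²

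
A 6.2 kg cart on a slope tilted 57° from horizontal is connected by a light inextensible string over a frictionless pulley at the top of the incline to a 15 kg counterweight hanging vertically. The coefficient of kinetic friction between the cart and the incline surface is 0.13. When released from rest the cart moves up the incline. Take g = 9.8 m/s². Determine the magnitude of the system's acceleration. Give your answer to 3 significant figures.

4.33 m/s²

For the cart on the incline: the weight component along the slope is m₁g sin 57° = 6.2 × 9.8 × 0.8387 = 50.959 N and the normal force is N = m₁g cos 57° = 33.092 N.
Kinetic friction opposes the cart's motion up the incline: f = μN = 0.13 × 33.092 = 4.302 N acting down the slope.
Newton's second law for the cart (up-slope positive): T − 50.959 − 4.302 = 6.2 a. For the hanging counterweight (downward positive): 15 × 9.8 − T = 15 a.
Adding the two equations eliminates T: 91.739 = 21.2 a, so a = 4.3273 m/s².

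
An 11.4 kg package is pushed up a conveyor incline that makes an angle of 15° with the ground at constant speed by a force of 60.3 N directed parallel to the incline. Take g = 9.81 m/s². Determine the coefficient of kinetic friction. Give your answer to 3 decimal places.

At constant speed ΣF = 0 along the incline. The applied 60.3 N acts up the slope; the weight component mg sin 15° = 28.945 N and kinetic friction μN both act down the slope.
So 60.3 = 28.945 + μ × 108.023, giving μ = (60.3 − 28.945) / 108.023 = 0.2903.

0.290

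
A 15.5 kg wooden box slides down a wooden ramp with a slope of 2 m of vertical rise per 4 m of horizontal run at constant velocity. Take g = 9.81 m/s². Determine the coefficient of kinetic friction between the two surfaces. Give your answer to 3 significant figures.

0.500

At constant velocity the net force along the incline is zero: mg sin 26.57° = μ mg cos 26.57°.
So μ = tan 26.57° = 0.4472 / 0.8944 = 0.5000.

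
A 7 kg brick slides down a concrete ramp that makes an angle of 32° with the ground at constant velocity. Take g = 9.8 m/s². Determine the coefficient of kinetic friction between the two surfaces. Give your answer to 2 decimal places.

0.62

At constant velocity the net force along the incline is zero: mg sin 32° = μ mg cos 32°.
So μ = tan 32° = 0.5299 / 0.8480 = 0.6249.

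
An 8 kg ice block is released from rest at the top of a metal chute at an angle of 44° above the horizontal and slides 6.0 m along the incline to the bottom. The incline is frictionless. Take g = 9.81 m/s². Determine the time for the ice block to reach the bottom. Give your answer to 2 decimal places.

1.33 s

The weight component along the incline is mg sin 44° = 54.517 N and the normal force is N = mg cos 44° = 56.454 N.
With no friction, a = g sin 44° = 6.8146 m/s².
Starting from rest, L = ½at², so t = √(2L/a) = √(2 × 6.0 / 6.8146) = 1.3270 s.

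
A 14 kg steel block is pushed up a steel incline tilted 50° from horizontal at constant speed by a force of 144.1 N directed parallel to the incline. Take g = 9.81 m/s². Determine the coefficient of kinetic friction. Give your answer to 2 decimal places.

0.44

At constant speed ΣF = 0 along the incline. The applied 144.1 N acts up the slope; the weight component mg sin 50° = 105.209 N and kinetic friction μN both act down the slope.
So 144.1 = 105.209 + μ × 88.280, giving μ = (144.1 − 105.209) / 88.280 = 0.4405.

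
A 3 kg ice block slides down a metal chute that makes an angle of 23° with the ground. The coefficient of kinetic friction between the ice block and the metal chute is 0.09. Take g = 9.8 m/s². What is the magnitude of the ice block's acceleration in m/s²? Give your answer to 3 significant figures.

3.02 m/s²

Resolving the weight along the incline: the component pulling the ice block down the slope is mg sin 23° = 3 × 9.8 × 0.3907 = 11.487 N, and the normal force is N = mg cos 23° = 3 × 9.8 × 0.9205 = 27.063 N.
Kinetic friction acts up the slope with magnitude f = μN = 0.09 × 27.063 = 2.436 N.
Net force along the incline is 11.487 − 2.436 = 9.051 N, so a = 9.051 / 3 = 3.0170 m/s².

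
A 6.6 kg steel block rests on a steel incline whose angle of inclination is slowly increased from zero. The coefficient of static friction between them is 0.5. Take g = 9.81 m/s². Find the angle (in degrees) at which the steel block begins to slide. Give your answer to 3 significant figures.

26.6°

At the threshold of sliding, static friction is at its maximum μ_s N and exactly balances the weight component along the incline: mg sin θ = μ_s mg cos θ.
Hence tan θ = μ_s = 0.5, so θ = arctan(0.5) = 26.5651°.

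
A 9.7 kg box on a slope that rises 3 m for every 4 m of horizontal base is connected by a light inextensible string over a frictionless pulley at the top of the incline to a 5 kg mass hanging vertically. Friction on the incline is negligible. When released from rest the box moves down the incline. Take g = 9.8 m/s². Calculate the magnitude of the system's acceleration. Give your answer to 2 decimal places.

0.55 m/s²

For the box on the incline: the weight component along the slope is m₁g sin 36.87° = 9.7 × 9.8 × 0.6000 = 57.036 N and the normal force is N = m₁g cos 36.87° = 76.048 N.
Newton's second law for the box (down-slope positive): 57.036 − T = 9.7 a. For the hanging mass (upward positive): T − 5 × 9.8 = 5 a.
Adding the two equations eliminates T: 8.036 = 14.7 a, so a = 0.5467 m/s².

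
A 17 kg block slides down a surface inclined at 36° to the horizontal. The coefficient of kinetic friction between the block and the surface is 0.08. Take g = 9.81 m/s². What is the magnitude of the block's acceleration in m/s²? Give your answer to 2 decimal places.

5.13 m/s²

Resolving the weight along the incline: the component pulling the block down the slope is mg sin 36° = 17 × 9.81 × 0.5878 = 98.027 N, and the normal force is N = mg cos 36° = 17 × 9.81 × 0.8090 = 134.917 N.
Kinetic friction acts up the slope with magnitude f = μN = 0.08 × 134.917 = 10.793 N.
Net force along the incline is 98.027 − 10.793 = 87.234 N, so a = 87.234 / 17 = 5.1314 m/s².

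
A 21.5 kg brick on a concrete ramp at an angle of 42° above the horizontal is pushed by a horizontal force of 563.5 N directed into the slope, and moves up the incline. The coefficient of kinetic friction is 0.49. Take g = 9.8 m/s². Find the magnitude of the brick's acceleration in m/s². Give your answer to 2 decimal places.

The horizontal push has components F cos 42° = 563.5 × 0.7431 = 418.737 N up the incline and F sin 42° = 563.5 × 0.6691 = 377.038 N pressing into the surface.
The normal force is therefore N = mg cos 42° + F sin 42° = 156.571 + 377.038 = 533.609 N, and kinetic friction down the slope is μN = 0.49 × 533.609 = 261.468 N.
Along the incline: F cos 42° − mg sin 42° − μN = ma, so 418.737 − 140.979 − 261.468 = 21.5 a, giving a = 0.7577 m/s².

0.76 m/s²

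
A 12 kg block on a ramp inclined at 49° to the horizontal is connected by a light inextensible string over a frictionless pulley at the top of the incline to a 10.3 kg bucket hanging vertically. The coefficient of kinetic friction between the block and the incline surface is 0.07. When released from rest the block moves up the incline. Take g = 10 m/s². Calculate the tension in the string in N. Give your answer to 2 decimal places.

For the block on the incline: the weight component along the slope is m₁g sin 49° = 12 × 10 × 0.7547 = 90.564 N and the normal force is N = m₁g cos 49° = 78.727 N.
Kinetic friction opposes the block's motion up the incline: f = μN = 0.07 × 78.727 = 5.511 N acting down the slope.
Newton's second law for the block (up-slope positive): T − 90.564 − 5.511 = 12 a. For the hanging bucket (downward positive): 10.3 × 10 − T = 10.3 a.
Adding the two equations eliminates T: 6.925 = 22.3 a, so a = 0.3105 m/s².
Then from the hanging bucket's equation, T = 10.3 × (10 − 0.3105) = 99.802 N.

99.80 N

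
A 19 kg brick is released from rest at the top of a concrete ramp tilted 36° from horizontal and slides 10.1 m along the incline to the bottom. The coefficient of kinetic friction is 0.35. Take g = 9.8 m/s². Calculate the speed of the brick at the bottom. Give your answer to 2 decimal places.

The weight component along the incline is mg sin 36° = 109.446 N and the normal force is N = mg cos 36° = 150.639 N.
Friction up the slope is f = μN = 0.35 × 150.639 = 52.724 N, so the net downslope force is 109.446 − 52.724 = 56.722 N and a = 56.722 / 19 = 2.9854 m/s².
Starting from rest over a distance of 10.1 m, v² = 2aL = 2 × 2.9854 × 10.1 = 60.3051, so v = 7.7656 m/s.

7.77 m/s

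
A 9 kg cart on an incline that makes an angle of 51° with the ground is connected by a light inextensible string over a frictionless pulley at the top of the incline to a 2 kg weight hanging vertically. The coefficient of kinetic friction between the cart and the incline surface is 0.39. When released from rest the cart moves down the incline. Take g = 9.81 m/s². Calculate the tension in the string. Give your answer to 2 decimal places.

24.59 N

For the cart on the incline: the weight component along the slope is m₁g sin 51° = 9 × 9.81 × 0.7771 = 68.610 N and the normal force is N = m₁g cos 51° = 55.563 N.
Kinetic friction opposes the cart's motion down the incline: f = μN = 0.39 × 55.563 = 21.670 N acting up the slope.
Newton's second law for the cart (down-slope positive): 68.610 − 21.670 − T = 9 a. For the hanging weight (upward positive): T − 2 × 9.81 = 2 a.
Adding the two equations eliminates T: 27.320 = 11 a, so a = 2.4836 m/s².
Then from the hanging weight's equation, T = 2 × (9.81 + 2.4836) = 24.587 N.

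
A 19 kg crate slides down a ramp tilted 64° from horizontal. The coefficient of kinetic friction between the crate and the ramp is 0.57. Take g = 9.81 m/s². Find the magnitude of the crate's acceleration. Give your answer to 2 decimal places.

Resolving the weight along the incline: the component pulling the crate down the slope is mg sin 64° = 19 × 9.81 × 0.8988 = 167.527 N, and the normal force is N = mg cos 64° = 19 × 9.81 × 0.4384 = 81.713 N.
Kinetic friction acts up the slope with magnitude f = μN = 0.57 × 81.713 = 46.576 N.
Net force along the incline is 167.527 − 46.576 = 120.951 N, so a = 120.951 / 19 = 6.3658 m/s².

6.37 m/s²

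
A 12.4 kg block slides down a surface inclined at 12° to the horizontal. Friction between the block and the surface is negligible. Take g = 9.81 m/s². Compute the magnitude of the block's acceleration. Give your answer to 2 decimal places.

2.04 m/s²

Resolving the weight along the incline: the component pulling the block down the slope is mg sin 12° = 12.4 × 9.81 × 0.2079 = 25.290 N, and the normal force is N = mg cos 12° = 12.4 × 9.81 × 0.9781 = 118.980 N.
With no friction the net force along the incline is 25.290 N, so a = g sin 12° = 25.290 / 12.4 = 2.0395 m/s².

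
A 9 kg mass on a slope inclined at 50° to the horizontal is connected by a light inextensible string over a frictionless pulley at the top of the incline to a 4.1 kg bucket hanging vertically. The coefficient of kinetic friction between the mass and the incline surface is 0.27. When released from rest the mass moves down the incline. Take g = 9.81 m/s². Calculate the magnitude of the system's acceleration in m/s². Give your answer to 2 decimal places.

0.92 m/s²

For the mass on the incline: the weight component along the slope is m₁g sin 50° = 9 × 9.81 × 0.7660 = 67.630 N and the normal force is N = m₁g cos 50° = 56.752 N.
Kinetic friction opposes the mass's motion down the incline: f = μN = 0.27 × 56.752 = 15.323 N acting up the slope.
Newton's second law for the mass (down-slope positive): 67.630 − 15.323 − T = 9 a. For the hanging bucket (upward positive): T − 4.1 × 9.81 = 4.1 a.
Adding the two equations eliminates T: 12.086 = 13.1 a, so a = 0.9226 m/s².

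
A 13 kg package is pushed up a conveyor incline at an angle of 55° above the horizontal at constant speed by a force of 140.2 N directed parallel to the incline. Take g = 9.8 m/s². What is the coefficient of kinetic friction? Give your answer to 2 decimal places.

0.49

At constant speed ΣF = 0 along the incline. The applied 140.2 N acts up the slope; the weight component mg sin 55° = 104.360 N and kinetic friction μN both act down the slope.
So 140.2 = 104.360 + μ × 73.074, giving μ = (140.2 − 104.360) / 73.074 = 0.4905.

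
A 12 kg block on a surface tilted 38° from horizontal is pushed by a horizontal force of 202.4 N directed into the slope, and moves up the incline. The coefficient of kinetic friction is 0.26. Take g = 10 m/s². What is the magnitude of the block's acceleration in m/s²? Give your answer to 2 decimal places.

2.39 m/s²

The horizontal push has components F cos 38° = 202.4 × 0.7880 = 159.491 N up the incline and F sin 38° = 202.4 × 0.6157 = 124.618 N pressing into the surface.
The normal force is therefore N = mg cos 38° + F sin 38° = 94.560 + 124.618 = 219.178 N, and kinetic friction down the slope is μN = 0.26 × 219.178 = 56.986 N.
Along the incline: F cos 38° − mg sin 38° − μN = ma, so 159.491 − 73.884 − 56.986 = 12 a, giving a = 2.3851 m/s².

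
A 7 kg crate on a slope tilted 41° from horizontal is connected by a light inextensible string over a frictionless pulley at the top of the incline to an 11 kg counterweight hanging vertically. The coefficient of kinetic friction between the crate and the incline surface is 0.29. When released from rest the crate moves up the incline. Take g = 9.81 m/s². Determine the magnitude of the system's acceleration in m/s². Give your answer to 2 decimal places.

For the crate on the incline: the weight component along the slope is m₁g sin 41° = 7 × 9.81 × 0.6561 = 45.054 N and the normal force is N = m₁g cos 41° = 51.826 N.
Kinetic friction opposes the crate's motion up the incline: f = μN = 0.29 × 51.826 = 15.030 N acting down the slope.
Newton's second law for the crate (up-slope positive): T − 45.054 − 15.030 = 7 a. For the hanging counterweight (downward positive): 11 × 9.81 − T = 11 a.
Adding the two equations eliminates T: 47.826 = 18 a, so a = 2.6570 m/s².

2.66 m/s²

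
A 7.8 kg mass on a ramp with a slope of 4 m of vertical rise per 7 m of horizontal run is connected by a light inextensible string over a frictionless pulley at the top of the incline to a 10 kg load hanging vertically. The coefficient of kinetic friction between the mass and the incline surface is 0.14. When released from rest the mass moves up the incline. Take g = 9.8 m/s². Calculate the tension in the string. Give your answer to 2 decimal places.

69.47 N

For the mass on the incline: the weight component along the slope is m₁g sin 29.74° = 7.8 × 9.8 × 0.4961 = 37.922 N and the normal force is N = m₁g cos 29.74° = 66.369 N.
Kinetic friction opposes the mass's motion up the incline: f = μN = 0.14 × 66.369 = 9.292 N acting down the slope.
Newton's second law for the mass (up-slope positive): T − 37.922 − 9.292 = 7.8 a. For the hanging load (downward positive): 10 × 9.8 − T = 10 a.
Adding the two equations eliminates T: 50.786 = 17.8 a, so a = 2.8531 m/s².
Then from the hanging load's equation, T = 10 × (9.8 − 2.8531) = 69.469 N.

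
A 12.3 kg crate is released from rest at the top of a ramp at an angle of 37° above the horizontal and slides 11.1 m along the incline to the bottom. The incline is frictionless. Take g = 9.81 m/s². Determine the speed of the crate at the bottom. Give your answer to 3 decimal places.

11.448 m/s

The weight component along the incline is mg sin 37° = 72.617 N and the normal force is N = mg cos 37° = 96.366 N.
With no friction, a = g sin 37° = 5.9038 m/s².
Starting from rest over a distance of 11.1 m, v² = 2aL = 2 × 5.9038 × 11.1 = 131.0644, so v = 11.4483 m/s.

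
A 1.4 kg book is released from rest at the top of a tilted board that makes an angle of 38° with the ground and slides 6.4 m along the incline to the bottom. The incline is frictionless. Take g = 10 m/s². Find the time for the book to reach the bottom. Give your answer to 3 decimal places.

1.442 s

The weight component along the incline is mg sin 38° = 8.619 N and the normal force is N = mg cos 38° = 11.032 N.
With no friction, a = g sin 38° = 6.1566 m/s².
Starting from rest, L = ½at², so t = √(2L/a) = √(2 × 6.4 / 6.1566) = 1.4419 s.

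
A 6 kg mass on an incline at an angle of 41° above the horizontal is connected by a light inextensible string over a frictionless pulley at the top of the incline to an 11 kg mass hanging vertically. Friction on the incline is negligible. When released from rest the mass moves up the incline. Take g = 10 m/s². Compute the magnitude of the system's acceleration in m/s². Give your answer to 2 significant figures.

4.2 m/s²

For the mass on the incline: the weight component along the slope is m₁g sin 41° = 6 × 10 × 0.6561 = 39.366 N and the normal force is N = m₁g cos 41° = 45.283 N.
Newton's second law for the mass (up-slope positive): T − 39.366 = 6 a. For the hanging mass (downward positive): 11 × 10 − T = 11 a.
Adding the two equations eliminates T: 70.634 = 17 a, so a = 4.1549 m/s².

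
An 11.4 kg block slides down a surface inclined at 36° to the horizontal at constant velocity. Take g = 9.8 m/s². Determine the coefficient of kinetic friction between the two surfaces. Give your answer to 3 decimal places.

0.727

At constant velocity the net force along the incline is zero: mg sin 36° = μ mg cos 36°.
So μ = tan 36° = 0.5878 / 0.8090 = 0.7266.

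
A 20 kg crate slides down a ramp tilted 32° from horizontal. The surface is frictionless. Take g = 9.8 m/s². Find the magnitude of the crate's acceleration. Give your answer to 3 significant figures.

Resolving the weight along the incline: the component pulling the crate down the slope is mg sin 32° = 20 × 9.8 × 0.5299 = 103.860 N, and the normal force is N = mg cos 32° = 20 × 9.8 × 0.8480 = 166.208 N.
With no friction the net force along the incline is 103.860 N, so a = g sin 32° = 103.860 / 20 = 5.1930 m/s².

5.19 m/s²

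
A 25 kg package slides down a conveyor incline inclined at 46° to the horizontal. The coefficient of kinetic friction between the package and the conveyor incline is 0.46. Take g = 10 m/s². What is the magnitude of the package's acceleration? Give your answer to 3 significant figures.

Resolving the weight along the incline: the component pulling the package down the slope is mg sin 46° = 25 × 10 × 0.7193 = 179.825 N, and the normal force is N = mg cos 46° = 25 × 10 × 0.6947 = 173.675 N.
Kinetic friction acts up the slope with magnitude f = μN = 0.46 × 173.675 = 79.891 N.
Net force along the incline is 179.825 − 79.891 = 99.934 N, so a = 99.934 / 25 = 3.9974 m/s².

4.00 m/s²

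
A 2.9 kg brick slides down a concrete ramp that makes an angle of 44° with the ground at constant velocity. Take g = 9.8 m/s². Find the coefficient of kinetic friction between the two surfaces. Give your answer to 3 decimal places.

At constant velocity the net force along the incline is zero: mg sin 44° = μ mg cos 44°.
So μ = tan 44° = 0.6947 / 0.7193 = 0.9658.

0.966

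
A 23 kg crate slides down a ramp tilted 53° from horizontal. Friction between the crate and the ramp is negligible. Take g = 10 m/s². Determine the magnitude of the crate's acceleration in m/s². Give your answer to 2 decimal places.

Resolving the weight along the incline: the component pulling the crate down the slope is mg sin 53° = 23 × 10 × 0.7986 = 183.678 N, and the normal force is N = mg cos 53° = 23 × 10 × 0.6018 = 138.414 N.
With no friction the net force along the incline is 183.678 N, so a = g sin 53° = 183.678 / 23 = 7.9860 m/s².

7.99 m/s²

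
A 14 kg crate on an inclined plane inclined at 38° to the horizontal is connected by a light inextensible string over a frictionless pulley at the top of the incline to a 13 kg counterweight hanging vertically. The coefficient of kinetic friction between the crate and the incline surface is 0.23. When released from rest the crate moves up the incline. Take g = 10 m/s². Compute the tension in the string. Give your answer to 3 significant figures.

121 N

For the crate on the incline: the weight component along the slope is m₁g sin 38° = 14 × 10 × 0.6157 = 86.198 N and the normal force is N = m₁g cos 38° = 110.322 N.
Kinetic friction opposes the crate's motion up the incline: f = μN = 0.23 × 110.322 = 25.374 N acting down the slope.
Newton's second law for the crate (up-slope positive): T − 86.198 − 25.374 = 14 a. For the hanging counterweight (downward positive): 13 × 10 − T = 13 a.
Adding the two equations eliminates T: 18.428 = 27 a, so a = 0.6825 m/s².
Then from the hanging counterweight's equation, T = 13 × (10 − 0.6825) = 121.128 N.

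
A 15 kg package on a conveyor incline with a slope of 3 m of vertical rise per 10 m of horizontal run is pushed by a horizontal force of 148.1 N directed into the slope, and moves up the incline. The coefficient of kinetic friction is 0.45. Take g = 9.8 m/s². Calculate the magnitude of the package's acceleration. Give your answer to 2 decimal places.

The horizontal push has components F cos 16.70° = 148.1 × 0.9578 = 141.850 N up the incline and F sin 16.70° = 148.1 × 0.2873 = 42.549 N pressing into the surface.
The normal force is therefore N = mg cos 16.70° + F sin 16.70° = 140.797 + 42.549 = 183.346 N, and kinetic friction down the slope is μN = 0.45 × 183.346 = 82.506 N.
Along the incline: F cos 16.70° − mg sin 16.70° − μN = ma, so 141.850 − 42.233 − 82.506 = 15 a, giving a = 1.1407 m/s².

1.14 m/s²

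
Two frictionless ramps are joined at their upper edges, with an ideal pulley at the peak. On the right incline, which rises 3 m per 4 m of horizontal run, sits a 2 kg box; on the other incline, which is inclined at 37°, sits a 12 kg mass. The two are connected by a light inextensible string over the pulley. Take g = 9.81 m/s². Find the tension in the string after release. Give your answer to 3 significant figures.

20.2 N

Resolve each weight along its own incline: the 2 kg mass has component 2 × 9.81 × sin 36.87° = 11.772 N down its slope, and the 12 kg mass has 12 × 9.81 × sin 37° = 70.846 N down its slope.
The 12 kg side's 70.846 N exceeds the other side's 11.772 N, so that mass slides down and the 2 kg mass slides up. Taking that direction as positive, Newton's second law for the whole system gives 70.846 − 11.772 = (2 + 12) a, so a = 59.074 / 14 = 4.2196 m/s².
For the 2 kg mass (up-slope positive): T − 11.772 = 2 × 4.2196, so T = 20.211 N.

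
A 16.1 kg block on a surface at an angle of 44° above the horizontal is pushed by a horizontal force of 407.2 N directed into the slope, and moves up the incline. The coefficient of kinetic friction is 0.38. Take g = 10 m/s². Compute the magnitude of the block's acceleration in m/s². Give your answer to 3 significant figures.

The horizontal push has components F cos 44° = 407.2 × 0.7193 = 292.899 N up the incline and F sin 44° = 407.2 × 0.6947 = 282.882 N pressing into the surface.
The normal force is therefore N = mg cos 44° + F sin 44° = 115.807 + 282.882 = 398.689 N, and kinetic friction down the slope is μN = 0.38 × 398.689 = 151.502 N.
Along the incline: F cos 44° − mg sin 44° − μN = ma, so 292.899 − 111.847 − 151.502 = 16.1 a, giving a = 1.8354 m/s².

1.84 m/s²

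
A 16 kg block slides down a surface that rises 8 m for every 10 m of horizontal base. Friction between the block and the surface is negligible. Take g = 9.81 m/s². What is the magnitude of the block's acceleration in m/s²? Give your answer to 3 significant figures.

6.13 m/s²

Resolving the weight along the incline: the component pulling the block down the slope is mg sin 38.66° = 16 × 9.81 × 0.6247 = 98.053 N, and the normal force is N = mg cos 38.66° = 16 × 9.81 × 0.7809 = 122.570 N.
With no friction the net force along the incline is 98.053 N, so a = g sin 38.66° = 98.053 / 16 = 6.1283 m/s².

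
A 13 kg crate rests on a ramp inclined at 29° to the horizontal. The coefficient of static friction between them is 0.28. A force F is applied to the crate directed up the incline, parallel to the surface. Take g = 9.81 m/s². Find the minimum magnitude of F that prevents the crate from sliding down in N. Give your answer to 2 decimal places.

30.60 N

The normal force is N = mg cos 29° = 111.540 N. With F at its minimum the crate is on the verge of sliding down, so static friction is at its maximum μ_s N = 0.28 × 111.540 = 31.231 N and acts up the slope.
Equilibrium along the incline: F + μ_s N = mg sin 29°, so F = 61.828 − 31.231 = 30.597 N.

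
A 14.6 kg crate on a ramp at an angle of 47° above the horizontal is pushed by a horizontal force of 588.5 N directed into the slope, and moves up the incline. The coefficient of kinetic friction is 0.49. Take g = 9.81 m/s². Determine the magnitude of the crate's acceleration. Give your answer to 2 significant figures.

2.6 m/s²

The horizontal push has components F cos 47° = 588.5 × 0.6820 = 401.357 N up the incline and F sin 47° = 588.5 × 0.7314 = 430.429 N pressing into the surface.
The normal force is therefore N = mg cos 47° + F sin 47° = 97.680 + 430.429 = 528.109 N, and kinetic friction down the slope is μN = 0.49 × 528.109 = 258.773 N.
Along the incline: F cos 47° − mg sin 47° − μN = ma, so 401.357 − 104.755 − 258.773 = 14.6 a, giving a = 2.5910 m/s².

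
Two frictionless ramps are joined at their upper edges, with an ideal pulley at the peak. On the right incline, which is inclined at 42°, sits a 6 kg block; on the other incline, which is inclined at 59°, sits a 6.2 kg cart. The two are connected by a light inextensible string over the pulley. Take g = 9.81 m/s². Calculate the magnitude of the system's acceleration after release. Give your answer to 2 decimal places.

1.05 m/s²

Resolve each weight along its own incline: the 6 kg mass has component 6 × 9.81 × sin 42° = 39.385 N down its slope, and the 6.2 kg mass has 6.2 × 9.81 × sin 59° = 52.135 N down its slope.
The 6.2 kg side's 52.135 N exceeds the other side's 39.385 N, so that mass slides down and the 6 kg mass slides up. Taking that direction as positive, Newton's second law for the whole system gives 52.135 − 39.385 = (6 + 6.2) a, so a = 12.750 / 12.2 = 1.0451 m/s².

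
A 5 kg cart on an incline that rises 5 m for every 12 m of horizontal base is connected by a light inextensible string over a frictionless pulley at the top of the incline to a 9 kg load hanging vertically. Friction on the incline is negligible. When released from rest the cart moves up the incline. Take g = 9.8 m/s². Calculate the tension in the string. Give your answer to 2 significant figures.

For the cart on the incline: the weight component along the slope is m₁g sin 22.62° = 5 × 9.8 × 0.3846 = 18.845 N and the normal force is N = m₁g cos 22.62° = 45.231 N.
Newton's second law for the cart (up-slope positive): T − 18.845 = 5 a. For the hanging load (downward positive): 9 × 9.8 − T = 9 a.
Adding the two equations eliminates T: 69.355 = 14 a, so a = 4.9539 m/s².
Then from the hanging load's equation, T = 9 × (9.8 − 4.9539) = 43.615 N.

44 N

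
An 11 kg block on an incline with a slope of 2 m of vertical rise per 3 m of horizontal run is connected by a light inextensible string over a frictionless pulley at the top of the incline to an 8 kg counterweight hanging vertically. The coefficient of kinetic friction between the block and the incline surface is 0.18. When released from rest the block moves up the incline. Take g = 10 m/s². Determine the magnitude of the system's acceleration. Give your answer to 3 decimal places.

0.132 m/s²

For the block on the incline: the weight component along the slope is m₁g sin 33.69° = 11 × 10 × 0.5547 = 61.017 N and the normal force is N = m₁g cos 33.69° = 91.526 N.
Kinetic friction opposes the block's motion up the incline: f = μN = 0.18 × 91.526 = 16.475 N acting down the slope.
Newton's second law for the block (up-slope positive): T − 61.017 − 16.475 = 11 a. For the hanging counterweight (downward positive): 8 × 10 − T = 8 a.
Adding the two equations eliminates T: 2.508 = 19 a, so a = 0.1320 m/s².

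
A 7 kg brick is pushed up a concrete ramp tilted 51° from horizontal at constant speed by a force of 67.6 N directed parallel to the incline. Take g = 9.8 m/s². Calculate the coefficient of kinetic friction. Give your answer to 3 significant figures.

At constant speed ΣF = 0 along the incline. The applied 67.6 N acts up the slope; the weight component mg sin 51° = 53.312 N and kinetic friction μN both act down the slope.
So 67.6 = 53.312 + μ × 43.171, giving μ = (67.6 − 53.312) / 43.171 = 0.3310.

0.331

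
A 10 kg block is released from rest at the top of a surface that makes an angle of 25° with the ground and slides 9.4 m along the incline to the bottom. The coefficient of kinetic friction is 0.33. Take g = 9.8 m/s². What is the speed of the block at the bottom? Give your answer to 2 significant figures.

4.8 m/s

The weight component along the incline is mg sin 25° = 41.417 N and the normal force is N = mg cos 25° = 88.818 N.
Friction up the slope is f = μN = 0.33 × 88.818 = 29.310 N, so the net downslope force is 41.417 − 29.310 = 12.107 N and a = 12.107 / 10 = 1.2107 m/s².
Starting from rest over a distance of 9.4 m, v² = 2aL = 2 × 1.2107 × 9.4 = 22.7612, so v = 4.7709 m/s.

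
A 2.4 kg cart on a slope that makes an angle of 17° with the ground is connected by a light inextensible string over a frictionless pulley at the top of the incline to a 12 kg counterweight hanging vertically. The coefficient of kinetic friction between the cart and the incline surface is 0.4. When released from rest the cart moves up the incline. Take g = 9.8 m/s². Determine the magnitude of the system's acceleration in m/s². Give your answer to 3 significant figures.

For the cart on the incline: the weight component along the slope is m₁g sin 17° = 2.4 × 9.8 × 0.2924 = 6.877 N and the normal force is N = m₁g cos 17° = 22.492 N.
Kinetic friction opposes the cart's motion up the incline: f = μN = 0.4 × 22.492 = 8.997 N acting down the slope.
Newton's second law for the cart (up-slope positive): T − 6.877 − 8.997 = 2.4 a. For the hanging counterweight (downward positive): 12 × 9.8 − T = 12 a.
Adding the two equations eliminates T: 101.726 = 14.4 a, so a = 7.0643 m/s².

7.06 m/s²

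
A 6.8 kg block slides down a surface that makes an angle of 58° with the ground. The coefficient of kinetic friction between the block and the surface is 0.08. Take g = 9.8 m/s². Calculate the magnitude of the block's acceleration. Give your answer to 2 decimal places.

7.90 m/s²

Resolving the weight along the incline: the component pulling the block down the slope is mg sin 58° = 6.8 × 9.8 × 0.8480 = 56.511 N, and the normal force is N = mg cos 58° = 6.8 × 9.8 × 0.5299 = 35.313 N.
Kinetic friction acts up the slope with magnitude f = μN = 0.08 × 35.313 = 2.825 N.
Net force along the incline is 56.511 − 2.825 = 53.686 N, so a = 53.686 / 6.8 = 7.8950 m/s².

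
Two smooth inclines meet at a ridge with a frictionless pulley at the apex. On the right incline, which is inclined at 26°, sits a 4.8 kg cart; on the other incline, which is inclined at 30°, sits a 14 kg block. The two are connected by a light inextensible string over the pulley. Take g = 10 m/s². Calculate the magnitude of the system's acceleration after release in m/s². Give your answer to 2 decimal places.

2.60 m/s²

Resolve each weight along its own incline: the 4.8 kg mass has component 4.8 × 10 × sin 26° = 21.042 N down its slope, and the 14 kg mass has 14 × 10 × sin 30° = 70.000 N down its slope.
The 14 kg side's 70.000 N exceeds the other side's 21.042 N, so that mass slides down and the 4.8 kg mass slides up. Taking that direction as positive, Newton's second law for the whole system gives 70.000 − 21.042 = (4.8 + 14) a, so a = 48.958 / 18.8 = 2.6041 m/s².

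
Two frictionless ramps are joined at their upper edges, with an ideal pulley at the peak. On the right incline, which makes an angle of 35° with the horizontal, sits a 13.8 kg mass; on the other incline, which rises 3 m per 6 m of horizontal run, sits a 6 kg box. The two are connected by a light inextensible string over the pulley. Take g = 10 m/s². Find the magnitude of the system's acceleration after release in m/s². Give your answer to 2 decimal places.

2.64 m/s²

Resolve each weight along its own incline: the 13.8 kg mass has component 13.8 × 10 × sin 35° = 79.154 N down its slope, and the 6 kg mass has 6 × 10 × sin 26.57° = 26.833 N down its slope.
The 13.8 kg side's 79.154 N exceeds the other side's 26.833 N, so that mass slides down and the 6 kg mass slides up. Taking that direction as positive, Newton's second law for the whole system gives 79.154 − 26.833 = (13.8 + 6) a, so a = 52.321 / 19.8 = 2.6425 m/s².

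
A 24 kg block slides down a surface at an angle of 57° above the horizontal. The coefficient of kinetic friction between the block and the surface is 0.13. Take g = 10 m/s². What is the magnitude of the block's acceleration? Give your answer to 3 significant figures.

Resolving the weight along the incline: the component pulling the block down the slope is mg sin 57° = 24 × 10 × 0.8387 = 201.288 N, and the normal force is N = mg cos 57° = 24 × 10 × 0.5446 = 130.704 N.
Kinetic friction acts up the slope with magnitude f = μN = 0.13 × 130.704 = 16.992 N.
Net force along the incline is 201.288 − 16.992 = 184.296 N, so a = 184.296 / 24 = 7.6790 m/s².

7.68 m/s²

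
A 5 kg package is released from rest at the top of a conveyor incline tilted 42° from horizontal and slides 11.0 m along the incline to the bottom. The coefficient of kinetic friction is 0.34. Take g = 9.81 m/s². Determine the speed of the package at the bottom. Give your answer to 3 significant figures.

9.48 m/s

The weight component along the incline is mg sin 42° = 32.821 N and the normal force is N = mg cos 42° = 36.451 N.
Friction up the slope is f = μN = 0.34 × 36.451 = 12.393 N, so the net downslope force is 32.821 − 12.393 = 20.428 N and a = 20.428 / 5 = 4.0856 m/s².
Starting from rest over a distance of 11.0 m, v² = 2aL = 2 × 4.0856 × 11.0 = 89.8832, so v = 9.4807 m/s.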